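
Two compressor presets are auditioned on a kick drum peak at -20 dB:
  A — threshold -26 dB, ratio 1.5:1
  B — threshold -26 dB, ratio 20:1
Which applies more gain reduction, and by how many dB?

B, by 3.7 dB

A: 6 dB over, compressed to 4 dB over, so 2 dB of GR.
B: 6 dB over, compressed to 0.3 dB over, so 5.7 dB of GR.
Difference: 3.7 dB in favour of B.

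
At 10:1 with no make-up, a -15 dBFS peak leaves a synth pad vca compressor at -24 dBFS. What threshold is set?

Let T be the threshold. Output overshoot = (input overshoot)/R, so -24 − T = (-15 − T)/10.
10·(-24 − T) = -15 − T → 9·T = -240 − (-15) = -225.
T = -225/9 = -25 dBFS.

-25 dBFS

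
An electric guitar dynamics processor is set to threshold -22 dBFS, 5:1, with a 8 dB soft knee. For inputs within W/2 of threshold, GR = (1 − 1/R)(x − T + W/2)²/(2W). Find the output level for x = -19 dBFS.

-21.45 dBFS

x − T + W/2 = -19 − (-22) + 4 = 7.
GR = (1 − 1/5) × 7² / 16 = 0.8 × 49 / 16 = 2.45 dB.
Output = -19 − 2.45 = -21.45 dBFS.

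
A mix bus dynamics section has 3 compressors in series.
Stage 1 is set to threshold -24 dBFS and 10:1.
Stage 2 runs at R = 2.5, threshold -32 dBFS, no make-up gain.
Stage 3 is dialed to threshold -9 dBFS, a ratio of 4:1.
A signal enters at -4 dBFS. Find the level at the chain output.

Stage 1: -4 dBFS is 20 dB over -24 dBFS; at 10:1 that becomes 2 dB over, giving -22 dBFS.
Stage 2: 10 dB above -32 dBFS, reduced 2.5:1 to 4 dB above → -28 dBFS.
Stage 3: -28 dBFS ≤ -9 dBFS, so stage 3 doesn't engage; output -28 dBFS.

-28 dBFS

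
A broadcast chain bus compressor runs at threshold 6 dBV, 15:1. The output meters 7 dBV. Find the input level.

The compressed level sits 7 − 6 = 1 dB over threshold.
Input overshoot = R × output overshoot = 15 dB → input = 6 + 15 = 21 dBV.

21 dBV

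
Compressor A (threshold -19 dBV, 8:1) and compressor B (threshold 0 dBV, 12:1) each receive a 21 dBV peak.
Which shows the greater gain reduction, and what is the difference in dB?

A, by 15.75 dB

A: GR = 40 − 40/8 = 35 dB.
B: GR = 21 − 21/12 = 19.25 dB.
Difference: 15.75 dB in favour of A.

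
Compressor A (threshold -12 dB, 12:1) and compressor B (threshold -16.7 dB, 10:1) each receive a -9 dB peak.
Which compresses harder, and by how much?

A: overshoot 3 dB → output overshoot 0.25 dB → GR 2.75 dB.
B: overshoot 7.7 dB → output overshoot 0.77 dB → GR 6.93 dB.
B reduces 4.18 dB more.

B, by 4.18 dB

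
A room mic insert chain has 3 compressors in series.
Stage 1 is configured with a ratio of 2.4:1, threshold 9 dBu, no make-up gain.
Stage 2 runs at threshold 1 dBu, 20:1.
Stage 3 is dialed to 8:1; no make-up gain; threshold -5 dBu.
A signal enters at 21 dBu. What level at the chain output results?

Stage 1: 12 dB above 9 dBu, reduced 2.4:1 to 5 dB above → 14 dBu.
Stage 2: 14 dBu is 13 dB over 1 dBu; at 20:1 that becomes 0.65 dB over, giving 1.65 dBu.
Stage 3: 6.65 dB above -5 dBu, reduced 8:1 to 0.83125 dB above → -4.16875 dBu.

-4.16875 dBu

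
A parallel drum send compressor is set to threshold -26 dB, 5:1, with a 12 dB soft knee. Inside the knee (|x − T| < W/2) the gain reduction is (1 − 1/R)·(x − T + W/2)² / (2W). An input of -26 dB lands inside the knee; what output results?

-27.2 dB

x − T + W/2 = -26 − (-26) + 6 = 6.
GR = (1 − 1/5) × 6² / 24 = 0.8 × 36 / 24 = 1.2 dB.
Output = -26 − 1.2 = -27.2 dB.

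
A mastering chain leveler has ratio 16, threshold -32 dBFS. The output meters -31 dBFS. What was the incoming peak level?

That's 1 dB above the -32 dBFS threshold.
Before 16:1 compression the overshoot was 1 × 16 = 16 dB, so input = -32 + 16 = -16 dBFS.

-16 dBFS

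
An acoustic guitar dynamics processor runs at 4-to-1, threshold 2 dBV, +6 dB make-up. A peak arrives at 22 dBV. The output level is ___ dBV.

Overshoot: 22 − 2 = 20 dB.
4:1 compression reduces that to 20/4 = 5 dB over.
That puts the output at 7 dBV; make-up adds 6 dB, giving 13 dBV.

13 dBV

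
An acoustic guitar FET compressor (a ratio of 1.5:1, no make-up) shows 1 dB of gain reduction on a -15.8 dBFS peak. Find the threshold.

Input is 3 dB above T (since output overshoot × R = input overshoot: (-16.8 − T)·1.5 = -15.8 − T gives T = -18.8 dBFS).
Check: -18.8 + (-15.8 − (-18.8))/1.5 = -18.8 + 2 = -16.8 dBFS. ✓

-18.8 dBFS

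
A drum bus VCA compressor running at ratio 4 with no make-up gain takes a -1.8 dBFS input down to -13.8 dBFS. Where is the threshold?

Let T be the threshold. Output overshoot = (input overshoot)/R, so -13.8 − T = (-1.8 − T)/4.
4·(-13.8 − T) = -1.8 − T → 3·T = -55.2 − (-1.8) = -53.4.
T = -53.4/3 = -17.8 dBFS.

-17.8 dBFS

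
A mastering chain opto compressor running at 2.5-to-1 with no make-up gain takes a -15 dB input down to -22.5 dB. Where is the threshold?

Input is 12.5 dB above T (since output overshoot × R = input overshoot: (-22.5 − T)·2.5 = -15 − T gives T = -27.5 dB).
Check: -27.5 + (-15 − (-27.5))/2.5 = -27.5 + 5 = -22.5 dB. ✓

-27.5 dB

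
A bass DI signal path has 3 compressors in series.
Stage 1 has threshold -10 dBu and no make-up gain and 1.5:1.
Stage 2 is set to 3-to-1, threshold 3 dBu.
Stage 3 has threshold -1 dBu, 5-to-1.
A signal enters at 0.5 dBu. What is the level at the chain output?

Stage 1: overshoot 10.5 dB → 10.5/1.5 = 7 dB → -3 dBu.
Stage 2: below threshold (-3 ≤ 3); passes unchanged; output -3 dBu.
Stage 3: -3 dBu ≤ -1 dBu, so stage 3 doesn't engage; output -3 dBu.

-3 dBu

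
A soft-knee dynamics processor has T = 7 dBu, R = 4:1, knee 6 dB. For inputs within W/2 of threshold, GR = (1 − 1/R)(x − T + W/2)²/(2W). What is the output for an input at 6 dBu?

x − T + W/2 = 6 − 7 + 3 = 2.
GR = (1 − 1/4) × 2² / 12 = 0.75 × 4 / 12 = 0.25 dB.
Output = 6 − 0.25 = 5.75 dBu.

5.75 dBu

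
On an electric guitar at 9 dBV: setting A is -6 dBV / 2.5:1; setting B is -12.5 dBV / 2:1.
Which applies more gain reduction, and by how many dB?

B, by 1.75 dB

A: overshoot 15 dB → output overshoot 6 dB → GR 9 dB.
B: overshoot 21.5 dB → output overshoot 10.75 dB → GR 10.75 dB.
B reduces 1.75 dB more.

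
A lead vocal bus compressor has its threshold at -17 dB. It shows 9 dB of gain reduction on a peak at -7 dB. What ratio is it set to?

10:1

Input overshoot = -7 − (-17) = 10 dB.
Output overshoot = 10 − 9 = 1 dB.
Ratio = input overshoot / output overshoot = 10 / 1 = 10.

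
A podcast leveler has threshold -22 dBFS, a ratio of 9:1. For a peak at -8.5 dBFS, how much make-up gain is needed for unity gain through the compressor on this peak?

The peak compresses to -22 + 13.5/9 = -20.5 dBFS.
To reach -8.5 dBFS requires -8.5 − (-20.5) = 12 dB of make-up.

12 dB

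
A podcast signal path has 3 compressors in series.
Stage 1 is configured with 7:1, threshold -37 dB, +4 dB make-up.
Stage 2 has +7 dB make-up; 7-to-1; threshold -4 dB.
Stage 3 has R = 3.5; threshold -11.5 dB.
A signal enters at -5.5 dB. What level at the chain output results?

-21.5 dB

Stage 1: -5.5 dB is 31.5 dB over -37 dB; at 7:1 that becomes 4.5 dB over, giving -32.5 dB; +4 dB make-up → -28.5 dB.
Stage 2: -28.5 dB is at or below the -4 dB threshold — no compression; make-up brings it to -21.5 dB.
Stage 3: -21.5 dB is at or below the -11.5 dB threshold — no compression; output -21.5 dB.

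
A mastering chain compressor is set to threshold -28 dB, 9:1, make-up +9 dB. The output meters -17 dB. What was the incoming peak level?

Remove make-up: -17 − 9 = -26 dB.
Post-compression overshoot = -26 − (-28) = 2 dB.
Before 9:1 compression the overshoot was 2 × 9 = 18 dB, so input = -28 + 18 = -10 dB.

-10 dB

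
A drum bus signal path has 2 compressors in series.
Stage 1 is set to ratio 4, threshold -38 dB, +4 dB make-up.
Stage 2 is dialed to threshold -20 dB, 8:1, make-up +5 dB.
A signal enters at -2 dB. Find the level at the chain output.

-20 dB

Stage 1: -2 dB is 36 dB over -38 dB; at 4:1 that becomes 9 dB over, giving -29 dB; +4 dB make-up → -25 dB.
Stage 2: -25 dB is at or below the -20 dB threshold — no compression; make-up brings it to -20 dB.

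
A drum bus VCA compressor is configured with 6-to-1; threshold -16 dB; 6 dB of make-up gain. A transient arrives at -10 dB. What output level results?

The input is 6 dB above the -16 dB threshold.
The 6 dB excess becomes 1 dB after 6:1 reduction.
Output = -16 + 1 = -15 dB; make-up adds 6 dB, giving -9 dB.

-9 dB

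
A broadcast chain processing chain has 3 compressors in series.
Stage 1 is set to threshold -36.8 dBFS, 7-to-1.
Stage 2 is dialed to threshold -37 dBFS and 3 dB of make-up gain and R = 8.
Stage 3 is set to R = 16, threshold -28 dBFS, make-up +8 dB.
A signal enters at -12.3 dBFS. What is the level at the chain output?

-25.5375 dBFS

Stage 1: overshoot 24.5 dB → 24.5/7 = 3.5 dB → -33.3 dBFS.
Stage 2: -33.3 dBFS is 3.7 dB over -37 dBFS; at 8:1 that becomes 0.4625 dB over, giving -36.5375 dBFS; +3 dB make-up → -33.5375 dBFS.
Stage 3: -33.5375 dBFS is at or below the -28 dBFS threshold — no compression; make-up brings it to -25.5375 dBFS.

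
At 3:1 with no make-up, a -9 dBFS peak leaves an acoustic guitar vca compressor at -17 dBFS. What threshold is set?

Input is 12 dB above T (since output overshoot × R = input overshoot: (-17 − T)·3 = -9 − T gives T = -21 dBFS).
Check: -21 + (-9 − (-21))/3 = -21 + 4 = -17 dBFS. ✓

-21 dBFS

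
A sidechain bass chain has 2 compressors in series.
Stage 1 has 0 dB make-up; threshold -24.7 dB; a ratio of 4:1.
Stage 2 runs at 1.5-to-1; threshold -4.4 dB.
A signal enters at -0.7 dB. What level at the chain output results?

Stage 1: 24 dB above -24.7 dB, reduced 4:1 to 6 dB above → -18.7 dB.
Stage 2: below threshold (-18.7 ≤ -4.4); passes unchanged; output -18.7 dB.

-18.7 dB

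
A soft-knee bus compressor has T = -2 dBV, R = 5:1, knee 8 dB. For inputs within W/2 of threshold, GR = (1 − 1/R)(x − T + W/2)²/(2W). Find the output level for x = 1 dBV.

-1.45 dBV

x − T + W/2 = 1 − (-2) + 4 = 7.
GR = (1 − 1/5) × 7² / 16 = 0.8 × 49 / 16 = 2.45 dB.
Output = 1 − 2.45 = -1.45 dBV.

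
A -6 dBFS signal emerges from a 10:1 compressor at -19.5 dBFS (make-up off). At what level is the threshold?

-21 dBFS

Let T be the threshold. Output overshoot = (input overshoot)/R, so -19.5 − T = (-6 − T)/10.
10·(-19.5 − T) = -6 − T → 9·T = -195 − (-6) = -189.
T = -189/9 = -21 dBFS.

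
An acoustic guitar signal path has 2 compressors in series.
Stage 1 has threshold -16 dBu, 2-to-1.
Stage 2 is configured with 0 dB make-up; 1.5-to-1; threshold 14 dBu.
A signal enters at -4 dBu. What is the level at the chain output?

-10 dBu

Stage 1: 12 dB above -16 dBu, reduced 2:1 to 6 dB above → -10 dBu.
Stage 2: -10 dBu ≤ 14 dBu, so stage 2 doesn't engage; output -10 dBu.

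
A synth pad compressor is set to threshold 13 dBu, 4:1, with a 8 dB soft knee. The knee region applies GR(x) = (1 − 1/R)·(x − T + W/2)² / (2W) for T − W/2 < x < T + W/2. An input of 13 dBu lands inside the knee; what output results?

12.25 dBu

x − T + W/2 = 13 − 13 + 4 = 4.
GR = (1 − 1/4) × 4² / 16 = 0.75 × 16 / 16 = 0.75 dB.
Output = 13 − 0.75 = 12.25 dBu.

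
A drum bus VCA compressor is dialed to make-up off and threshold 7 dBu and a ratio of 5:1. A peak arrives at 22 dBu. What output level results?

22 dBu sits 15 dB over threshold.
At 5:1 the overshoot is divided by 5, leaving 3 dB above threshold.
Output = 7 + 3 = 10 dBu.

10 dBu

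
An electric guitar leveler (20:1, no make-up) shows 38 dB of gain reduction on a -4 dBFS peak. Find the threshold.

Input is 40 dB above T (since output overshoot × R = input overshoot: (-42 − T)·20 = -4 − T gives T = -44 dBFS).
Check: -44 + (-4 − (-44))/20 = -44 + 2 = -42 dBFS. ✓

-44 dBFS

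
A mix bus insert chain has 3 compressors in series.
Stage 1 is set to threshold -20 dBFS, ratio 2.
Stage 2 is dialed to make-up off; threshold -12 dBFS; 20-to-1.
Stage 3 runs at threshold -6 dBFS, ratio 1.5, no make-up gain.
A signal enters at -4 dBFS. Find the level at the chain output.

-12 dBFS

Stage 1: -4 dBFS is 16 dB over -20 dBFS; at 2:1 that becomes 8 dB over, giving -12 dBFS.
Stage 2: below threshold (-12 ≤ -12); passes unchanged; output -12 dBFS.
Stage 3: below threshold (-12 ≤ -6); passes unchanged; output -12 dBFS.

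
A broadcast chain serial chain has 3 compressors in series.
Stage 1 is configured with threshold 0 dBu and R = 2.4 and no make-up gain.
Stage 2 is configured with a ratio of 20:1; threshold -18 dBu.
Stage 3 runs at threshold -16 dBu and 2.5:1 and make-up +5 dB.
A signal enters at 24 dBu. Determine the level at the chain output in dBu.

Stage 1: overshoot 24 dB → 24/2.4 = 10 dB → 10 dBu.
Stage 2: overshoot 28 dB → 28/20 = 1.4 dB → -16.6 dBu.
Stage 3: -16.6 dBu ≤ -16 dBu, so stage 3 doesn't engage; make-up brings it to -11.6 dBu.

-11.6 dBu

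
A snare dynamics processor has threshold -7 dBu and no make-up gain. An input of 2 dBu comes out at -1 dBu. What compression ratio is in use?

1.5:1

Input overshoot = 2 − (-7) = 9 dB; output overshoot = -1 − (-7) = 6 dB.
Ratio = 9 / 6 = 1.5.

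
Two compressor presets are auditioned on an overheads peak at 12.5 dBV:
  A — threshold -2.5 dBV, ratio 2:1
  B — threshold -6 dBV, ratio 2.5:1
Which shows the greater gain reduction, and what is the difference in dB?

A: 15 dB over, compressed to 7.5 dB over, so 7.5 dB of GR.
B: 18.5 dB over, compressed to 7.4 dB over, so 11.1 dB of GR.
B applies 3.6 dB more gain reduction.

B, by 3.6 dB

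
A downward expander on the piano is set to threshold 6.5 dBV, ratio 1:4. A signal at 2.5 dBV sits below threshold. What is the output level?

-9.5 dBV

The input is 4 dB below the 6.5 dBV threshold.
A 1:4 expander multiplies undershoot by 4: 4 × 4 = 16 dB below threshold.
Output = 6.5 − 16 = -9.5 dBV.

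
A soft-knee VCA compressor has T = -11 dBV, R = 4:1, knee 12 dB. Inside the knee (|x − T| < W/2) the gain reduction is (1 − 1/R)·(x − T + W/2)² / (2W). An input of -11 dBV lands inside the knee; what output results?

x − T + W/2 = -11 − (-11) + 6 = 6.
GR = (1 − 1/4) × 6² / 24 = 0.75 × 36 / 24 = 1.125 dB.
Output = -11 − 1.125 = -12.125 dBV.

-12.125 dBV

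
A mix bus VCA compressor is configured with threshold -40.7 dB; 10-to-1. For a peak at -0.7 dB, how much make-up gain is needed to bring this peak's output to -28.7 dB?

8 dB

The peak compresses to -40.7 + 40/10 = -36.7 dB.
To reach -28.7 dB requires -28.7 − (-36.7) = 8 dB of make-up.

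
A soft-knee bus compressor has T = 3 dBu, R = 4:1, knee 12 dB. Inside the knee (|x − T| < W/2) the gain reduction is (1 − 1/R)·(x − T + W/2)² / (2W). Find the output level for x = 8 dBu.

x − T + W/2 = 8 − 3 + 6 = 11.
GR = (1 − 1/4) × 11² / 24 = 0.75 × 121 / 24 = 3.78125 dB.
Output = 8 − 3.78125 = 4.21875 dBu.

4.21875 dBu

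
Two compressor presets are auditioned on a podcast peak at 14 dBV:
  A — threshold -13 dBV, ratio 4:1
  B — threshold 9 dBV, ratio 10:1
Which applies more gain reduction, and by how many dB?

A, by 15.75 dB

A: 27 dB over, compressed to 6.75 dB over, so 20.25 dB of GR.
B: 5 dB over, compressed to 0.5 dB over, so 4.5 dB of GR.
Difference: 15.75 dB in favour of A.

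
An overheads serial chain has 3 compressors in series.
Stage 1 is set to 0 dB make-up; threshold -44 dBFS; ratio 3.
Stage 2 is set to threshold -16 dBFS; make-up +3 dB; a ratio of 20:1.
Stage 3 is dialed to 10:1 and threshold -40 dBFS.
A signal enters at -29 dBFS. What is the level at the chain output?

-39.6 dBFS

Stage 1: overshoot 15 dB → 15/3 = 5 dB → -39 dBFS.
Stage 2: -39 dBFS ≤ -16 dBFS, so stage 2 doesn't engage; make-up brings it to -36 dBFS.
Stage 3: overshoot 4 dB → 4/10 = 0.4 dB → -39.6 dBFS.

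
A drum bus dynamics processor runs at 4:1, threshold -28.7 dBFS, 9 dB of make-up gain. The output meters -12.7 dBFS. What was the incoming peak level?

Before make-up, the level was -12.7 − 9 = -21.7 dBFS.
The compressed level sits -21.7 − (-28.7) = 7 dB over threshold.
Input overshoot = R × output overshoot = 28 dB → input = -28.7 + 28 = -0.7 dBFS.

-0.7 dBFS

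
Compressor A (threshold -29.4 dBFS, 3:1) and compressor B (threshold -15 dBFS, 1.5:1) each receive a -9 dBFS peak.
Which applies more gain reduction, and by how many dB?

A, by 11.6 dB

A: GR = 20.4 − 20.4/3 = 13.6 dB.
B: GR = 6 − 6/1.5 = 2 dB.
A applies 11.6 dB more gain reduction.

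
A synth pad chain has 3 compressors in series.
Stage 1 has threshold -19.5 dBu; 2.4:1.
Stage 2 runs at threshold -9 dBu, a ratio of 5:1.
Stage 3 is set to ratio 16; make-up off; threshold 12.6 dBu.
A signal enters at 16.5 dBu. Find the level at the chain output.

-8.1 dBu

Stage 1: 16.5 dBu is 36 dB over -19.5 dBu; at 2.4:1 that becomes 15 dB over, giving -4.5 dBu.
Stage 2: overshoot 4.5 dB → 4.5/5 = 0.9 dB → -8.1 dBu.
Stage 3: -8.1 dBu ≤ 12.6 dBu, so stage 3 doesn't engage; output -8.1 dBu.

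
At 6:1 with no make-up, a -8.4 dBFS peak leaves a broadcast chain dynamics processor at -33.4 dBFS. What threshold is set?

Gain reduction = -8.4 − (-33.4) = 25 dB; output overshoot = GR / (R − 1) = 25 / 5 = 5 dB.
Threshold = output − output overshoot = -33.4 − 5 = -38.4 dBFS.

-38.4 dBFS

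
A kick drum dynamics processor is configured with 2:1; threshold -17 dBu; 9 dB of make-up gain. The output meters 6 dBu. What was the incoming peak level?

11 dBu

Remove make-up: 6 − 9 = -3 dBu.
Post-compression overshoot = -3 − (-17) = 14 dB.
Input overshoot = R × output overshoot = 28 dB → input = -17 + 28 = 11 dBu.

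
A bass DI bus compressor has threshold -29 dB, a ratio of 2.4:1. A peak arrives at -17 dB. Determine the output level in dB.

-17 dB sits 12 dB over threshold.
The 12 dB excess becomes 5 dB after 2.4:1 reduction.
Output = -29 + 5 = -24 dB.

-24 dB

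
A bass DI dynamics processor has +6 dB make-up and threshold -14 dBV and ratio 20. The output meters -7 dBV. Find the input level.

6 dBV

Before make-up, the level was -7 − 6 = -13 dBV.
That's 1 dB above the -14 dBV threshold.
Input overshoot = R × output overshoot = 20 dB → input = -14 + 20 = 6 dBV.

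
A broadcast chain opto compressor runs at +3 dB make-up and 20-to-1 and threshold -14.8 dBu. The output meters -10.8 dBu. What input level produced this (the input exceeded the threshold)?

Stripping the +3 dB make-up gives -13.8 dBu at the gain stage.
The compressed level sits -13.8 − (-14.8) = 1 dB over threshold.
Input overshoot = R × output overshoot = 20 dB → input = -14.8 + 20 = 5.2 dBu.

5.2 dBu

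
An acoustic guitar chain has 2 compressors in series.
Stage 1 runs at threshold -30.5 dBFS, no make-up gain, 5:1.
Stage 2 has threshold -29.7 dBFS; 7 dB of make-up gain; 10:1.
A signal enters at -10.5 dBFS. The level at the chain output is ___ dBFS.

-22.38 dBFS

Stage 1: 20 dB above -30.5 dBFS, reduced 5:1 to 4 dB above → -26.5 dBFS.
Stage 2: overshoot 3.2 dB → 3.2/10 = 0.32 dB → -29.38 dBFS; +7 dB make-up → -22.38 dBFS.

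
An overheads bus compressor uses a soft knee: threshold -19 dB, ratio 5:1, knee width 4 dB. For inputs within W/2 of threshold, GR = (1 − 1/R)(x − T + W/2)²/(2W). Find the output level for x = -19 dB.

x − T + W/2 = -19 − (-19) + 2 = 2.
GR = (1 − 1/5) × 2² / 8 = 0.8 × 4 / 8 = 0.4 dB.
Output = -19 − 0.4 = -19.4 dB.

-19.4 dB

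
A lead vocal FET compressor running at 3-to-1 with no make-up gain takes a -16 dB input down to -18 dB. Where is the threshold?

-19 dB

Input is 3 dB above T (since output overshoot × R = input overshoot: (-18 − T)·3 = -16 − T gives T = -19 dB).
Check: -19 + (-16 − (-19))/3 = -19 + 1 = -18 dB. ✓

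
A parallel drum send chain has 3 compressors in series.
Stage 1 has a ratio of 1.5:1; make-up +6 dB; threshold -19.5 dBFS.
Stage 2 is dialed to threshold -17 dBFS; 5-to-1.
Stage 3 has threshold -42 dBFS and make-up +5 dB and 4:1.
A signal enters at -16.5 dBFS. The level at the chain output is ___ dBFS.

Stage 1: 3 dB above -19.5 dBFS, reduced 1.5:1 to 2 dB above → -17.5 dBFS; +6 dB make-up → -11.5 dBFS.
Stage 2: 5.5 dB above -17 dBFS, reduced 5:1 to 1.1 dB above → -15.9 dBFS.
Stage 3: 26.1 dB above -42 dBFS, reduced 4:1 to 6.525 dB above → -35.475 dBFS; +5 dB make-up → -30.475 dBFS.

-30.475 dBFS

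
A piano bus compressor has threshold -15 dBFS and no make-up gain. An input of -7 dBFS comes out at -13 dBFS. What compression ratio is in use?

4:1

Input overshoot = -7 − (-15) = 8 dB; output overshoot = -13 − (-15) = 2 dB.
Ratio = 8 / 2 = 4.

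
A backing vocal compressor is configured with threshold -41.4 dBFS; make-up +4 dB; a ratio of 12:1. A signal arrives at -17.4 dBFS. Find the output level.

-35.4 dBFS

Overshoot: -17.4 − (-41.4) = 24 dB.
The 24 dB excess becomes 2 dB after 12:1 reduction.
Output = -41.4 + 2 = -39.4 dBFS; make-up adds 4 dB, giving -35.4 dBFS.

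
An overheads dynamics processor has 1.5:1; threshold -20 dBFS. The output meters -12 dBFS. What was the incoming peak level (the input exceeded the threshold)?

The compressed level sits -12 − (-20) = 8 dB over threshold.
Input overshoot = R × output overshoot = 12 dB → input = -20 + 12 = -8 dBFS.

-8 dBFS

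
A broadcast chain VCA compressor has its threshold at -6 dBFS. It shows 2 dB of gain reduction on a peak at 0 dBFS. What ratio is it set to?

Input overshoot = 0 − (-6) = 6 dB.
Output overshoot = 6 − 2 = 4 dB.
Ratio = input overshoot / output overshoot = 6 / 4 = 1.5.

1.5:1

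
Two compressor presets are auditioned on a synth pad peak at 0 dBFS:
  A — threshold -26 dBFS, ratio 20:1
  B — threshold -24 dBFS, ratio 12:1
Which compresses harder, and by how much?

A, by 2.7 dB

A: 26 dB over, compressed to 1.3 dB over, so 24.7 dB of GR.
B: 24 dB over, compressed to 2 dB over, so 22 dB of GR.
A applies 2.7 dB more gain reduction.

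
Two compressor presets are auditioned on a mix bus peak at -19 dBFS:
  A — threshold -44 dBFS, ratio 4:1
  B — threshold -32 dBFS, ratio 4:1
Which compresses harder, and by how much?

A: 25 dB over, compressed to 6.25 dB over, so 18.75 dB of GR.
B: 13 dB over, compressed to 3.25 dB over, so 9.75 dB of GR.
A applies 9 dB more gain reduction.

A, by 9 dB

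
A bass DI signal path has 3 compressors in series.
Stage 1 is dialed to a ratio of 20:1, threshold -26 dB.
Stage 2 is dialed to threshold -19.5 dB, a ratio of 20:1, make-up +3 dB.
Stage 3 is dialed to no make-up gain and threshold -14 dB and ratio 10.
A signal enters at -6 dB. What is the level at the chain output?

Stage 1: overshoot 20 dB → 20/20 = 1 dB → -25 dB.
Stage 2: -25 dB is at or below the -19.5 dB threshold — no compression; make-up brings it to -22 dB.
Stage 3: -22 dB ≤ -14 dB, so stage 3 doesn't engage; output -22 dB.

-22 dB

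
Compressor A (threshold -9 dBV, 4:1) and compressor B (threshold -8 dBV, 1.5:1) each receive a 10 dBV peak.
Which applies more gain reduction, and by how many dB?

A: 19 dB over, compressed to 4.75 dB over, so 14.25 dB of GR.
B: 18 dB over, compressed to 12 dB over, so 6 dB of GR.
A applies 8.25 dB more gain reduction.

A, by 8.25 dB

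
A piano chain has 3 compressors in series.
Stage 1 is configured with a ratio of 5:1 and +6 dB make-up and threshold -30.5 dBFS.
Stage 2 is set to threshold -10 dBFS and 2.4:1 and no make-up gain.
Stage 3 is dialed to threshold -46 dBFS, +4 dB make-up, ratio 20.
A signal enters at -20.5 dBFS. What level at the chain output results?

-40.825 dBFS

Stage 1: -20.5 dBFS is 10 dB over -30.5 dBFS; at 5:1 that becomes 2 dB over, giving -28.5 dBFS; +6 dB make-up → -22.5 dBFS.
Stage 2: -22.5 dBFS is at or below the -10 dBFS threshold — no compression; output -22.5 dBFS.
Stage 3: -22.5 dBFS is 23.5 dB over -46 dBFS; at 20:1 that becomes 1.175 dB over, giving -44.825 dBFS; +4 dB make-up → -40.825 dBFS.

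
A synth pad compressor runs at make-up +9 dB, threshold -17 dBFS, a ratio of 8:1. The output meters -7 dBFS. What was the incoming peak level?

Before make-up, the level was -7 − 9 = -16 dBFS.
The compressed level sits -16 − (-17) = 1 dB over threshold.
Input overshoot = R × output overshoot = 8 dB → input = -17 + 8 = -9 dBFS.

-9 dBFS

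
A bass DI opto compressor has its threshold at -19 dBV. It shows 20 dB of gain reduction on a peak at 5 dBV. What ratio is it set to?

6:1

Input overshoot = 5 − (-19) = 24 dB.
Output overshoot = 24 − 20 = 4 dB.
Ratio = input overshoot / output overshoot = 24 / 4 = 6.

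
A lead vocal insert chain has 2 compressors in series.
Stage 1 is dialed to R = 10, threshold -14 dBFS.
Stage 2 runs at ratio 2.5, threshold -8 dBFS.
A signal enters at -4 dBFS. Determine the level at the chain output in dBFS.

Stage 1: -4 dBFS is 10 dB over -14 dBFS; at 10:1 that becomes 1 dB over, giving -13 dBFS.
Stage 2: below threshold (-13 ≤ -8); passes unchanged; output -13 dBFS.

-13 dBFS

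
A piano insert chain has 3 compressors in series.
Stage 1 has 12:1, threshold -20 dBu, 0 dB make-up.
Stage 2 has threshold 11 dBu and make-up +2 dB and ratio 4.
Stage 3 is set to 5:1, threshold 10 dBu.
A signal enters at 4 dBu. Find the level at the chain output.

-16 dBu

Stage 1: 4 dBu is 24 dB over -20 dBu; at 12:1 that becomes 2 dB over, giving -18 dBu.
Stage 2: below threshold (-18 ≤ 11); passes unchanged; make-up brings it to -16 dBu.
Stage 3: -16 dBu ≤ 10 dBu, so stage 3 doesn't engage; output -16 dBu.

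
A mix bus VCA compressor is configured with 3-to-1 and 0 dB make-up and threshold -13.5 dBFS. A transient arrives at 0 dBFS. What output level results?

-9 dBFS

0 dBFS sits 13.5 dB over threshold.
The 13.5 dB excess becomes 4.5 dB after 3:1 reduction.
That puts the output at -9 dBFS.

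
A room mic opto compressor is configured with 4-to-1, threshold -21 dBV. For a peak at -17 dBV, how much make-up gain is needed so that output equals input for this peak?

The peak compresses to -21 + 4/4 = -20 dBV.
To reach -17 dBV requires -17 − (-20) = 3 dB of make-up.

3 dB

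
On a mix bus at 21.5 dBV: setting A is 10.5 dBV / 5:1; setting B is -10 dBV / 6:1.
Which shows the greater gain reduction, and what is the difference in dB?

B, by 17.45 dB

A: GR = 11 − 11/5 = 8.8 dB.
B: GR = 31.5 − 31.5/6 = 26.25 dB.
Difference: 17.45 dB in favour of B.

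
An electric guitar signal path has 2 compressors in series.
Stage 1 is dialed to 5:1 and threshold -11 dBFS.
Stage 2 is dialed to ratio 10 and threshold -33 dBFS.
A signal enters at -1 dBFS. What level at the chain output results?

Stage 1: overshoot 10 dB → 10/5 = 2 dB → -9 dBFS.
Stage 2: overshoot 24 dB → 24/10 = 2.4 dB → -30.6 dBFS.

-30.6 dBFS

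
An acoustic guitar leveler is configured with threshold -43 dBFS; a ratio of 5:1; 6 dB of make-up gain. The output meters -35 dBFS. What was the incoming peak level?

-33 dBFS

Stripping the +6 dB make-up gives -41 dBFS at the gain stage.
That's 2 dB above the -43 dBFS threshold.
Undo the ratio: input overshoot = 2 × 5 = 10 dB, giving input = -33 dBFS.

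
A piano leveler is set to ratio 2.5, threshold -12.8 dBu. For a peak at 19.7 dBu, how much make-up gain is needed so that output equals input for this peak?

Without make-up, output = threshold + overshoot/2.5 = -12.8 + 13 = 0.2 dBu.
Gap to target: 19.5 dB.

19.5 dB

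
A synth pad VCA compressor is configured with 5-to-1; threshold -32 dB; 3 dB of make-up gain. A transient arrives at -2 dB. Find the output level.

-23 dB

Overshoot: -2 − (-32) = 30 dB.
At 5:1 the overshoot is divided by 5, leaving 6 dB above threshold.
That puts the output at -26 dB; make-up adds 3 dB, giving -23 dB.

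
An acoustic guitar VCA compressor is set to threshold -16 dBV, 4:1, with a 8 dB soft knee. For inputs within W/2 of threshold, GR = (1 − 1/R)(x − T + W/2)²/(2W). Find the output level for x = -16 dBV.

x − T + W/2 = -16 − (-16) + 4 = 4.
GR = (1 − 1/4) × 4² / 16 = 0.75 × 16 / 16 = 0.75 dB.
Output = -16 − 0.75 = -16.75 dBV.

-16.75 dBV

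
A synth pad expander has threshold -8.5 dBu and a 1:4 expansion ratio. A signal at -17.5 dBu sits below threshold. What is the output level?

The input is 9 dB below the -8.5 dBu threshold.
A 1:4 expander multiplies undershoot by 4: 9 × 4 = 36 dB below threshold.
Output = -8.5 − 36 = -44.5 dBu.

-44.5 dBu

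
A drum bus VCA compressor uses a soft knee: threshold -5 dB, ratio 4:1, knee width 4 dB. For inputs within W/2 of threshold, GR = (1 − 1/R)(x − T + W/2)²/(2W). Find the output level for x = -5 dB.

x − T + W/2 = -5 − (-5) + 2 = 2.
GR = (1 − 1/4) × 2² / 8 = 0.75 × 4 / 8 = 0.375 dB.
Output = -5 − 0.375 = -5.375 dB.

-5.375 dB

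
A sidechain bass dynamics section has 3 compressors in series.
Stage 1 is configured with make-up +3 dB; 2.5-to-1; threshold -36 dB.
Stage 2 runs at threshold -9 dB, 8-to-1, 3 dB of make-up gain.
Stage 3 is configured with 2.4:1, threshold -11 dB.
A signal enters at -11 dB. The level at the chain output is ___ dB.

Stage 1: -11 dB is 25 dB over -36 dB; at 2.5:1 that becomes 10 dB over, giving -26 dB; +3 dB make-up → -23 dB.
Stage 2: -23 dB ≤ -9 dB, so stage 2 doesn't engage; make-up brings it to -20 dB.
Stage 3: -20 dB is at or below the -11 dB threshold — no compression; output -20 dB.

-20 dB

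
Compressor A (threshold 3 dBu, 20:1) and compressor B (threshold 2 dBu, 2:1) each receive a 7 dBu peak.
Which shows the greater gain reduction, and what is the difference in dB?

A: overshoot 4 dB → output overshoot 0.2 dB → GR 3.8 dB.
B: overshoot 5 dB → output overshoot 2.5 dB → GR 2.5 dB.
Difference: 1.3 dB in favour of A.

A, by 1.3 dB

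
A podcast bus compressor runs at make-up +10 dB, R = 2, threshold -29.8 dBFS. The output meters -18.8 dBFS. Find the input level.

-27.8 dBFS

Stripping the +10 dB make-up gives -28.8 dBFS at the gain stage.
That's 1 dB above the -29.8 dBFS threshold.
Input overshoot = R × output overshoot = 2 dB → input = -29.8 + 2 = -27.8 dBFS.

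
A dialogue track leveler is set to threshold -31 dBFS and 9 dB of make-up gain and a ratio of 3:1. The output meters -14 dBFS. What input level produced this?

-7 dBFS

Before make-up, the level was -14 − 9 = -23 dBFS.
That's 8 dB above the -31 dBFS threshold.
Input overshoot = R × output overshoot = 24 dB → input = -31 + 24 = -7 dBFS.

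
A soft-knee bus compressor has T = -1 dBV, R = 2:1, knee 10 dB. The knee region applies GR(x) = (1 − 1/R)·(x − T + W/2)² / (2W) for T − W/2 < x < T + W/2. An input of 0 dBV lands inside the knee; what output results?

x − T + W/2 = 0 − (-1) + 5 = 6.
GR = (1 − 1/2) × 6² / 20 = 0.5 × 36 / 20 = 0.9 dB.
Output = 0 − 0.9 = -0.9 dBV.

-0.9 dBV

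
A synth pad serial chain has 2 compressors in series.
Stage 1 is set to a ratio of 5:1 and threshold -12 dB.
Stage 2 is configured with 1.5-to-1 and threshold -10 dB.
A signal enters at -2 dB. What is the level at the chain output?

-10 dB

Stage 1: overshoot 10 dB → 10/5 = 2 dB → -10 dB.
Stage 2: -10 dB is at or below the -10 dB threshold — no compression; output -10 dB.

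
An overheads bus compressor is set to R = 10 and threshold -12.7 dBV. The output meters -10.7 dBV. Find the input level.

7.3 dBV

That's 2 dB above the -12.7 dBV threshold.
Undo the ratio: input overshoot = 2 × 10 = 20 dB, giving input = 7.3 dBV.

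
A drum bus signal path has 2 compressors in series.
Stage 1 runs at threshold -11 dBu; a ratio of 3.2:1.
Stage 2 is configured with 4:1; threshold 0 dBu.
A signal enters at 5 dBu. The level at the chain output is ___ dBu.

-6 dBu

Stage 1: 16 dB above -11 dBu, reduced 3.2:1 to 5 dB above → -6 dBu.
Stage 2: -6 dBu is at or below the 0 dBu threshold — no compression; output -6 dBu.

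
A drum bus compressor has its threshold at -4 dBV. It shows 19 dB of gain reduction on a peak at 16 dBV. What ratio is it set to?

Input overshoot = 16 − (-4) = 20 dB.
Output overshoot = 20 − 19 = 1 dB.
Ratio = input overshoot / output overshoot = 20 / 1 = 20.

20:1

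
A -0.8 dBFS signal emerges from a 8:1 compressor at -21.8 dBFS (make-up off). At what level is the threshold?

Let T be the threshold. Output overshoot = (input overshoot)/R, so -21.8 − T = (-0.8 − T)/8.
8·(-21.8 − T) = -0.8 − T → 7·T = -174.4 − (-0.8) = -173.6.
T = -173.6/7 = -24.8 dBFS.

-24.8 dBFS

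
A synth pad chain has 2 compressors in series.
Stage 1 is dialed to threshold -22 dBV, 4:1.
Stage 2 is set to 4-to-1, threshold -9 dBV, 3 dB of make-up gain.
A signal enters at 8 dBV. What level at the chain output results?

-11.5 dBV

Stage 1: 30 dB above -22 dBV, reduced 4:1 to 7.5 dB above → -14.5 dBV.
Stage 2: -14.5 dBV is at or below the -9 dBV threshold — no compression; make-up brings it to -11.5 dBV.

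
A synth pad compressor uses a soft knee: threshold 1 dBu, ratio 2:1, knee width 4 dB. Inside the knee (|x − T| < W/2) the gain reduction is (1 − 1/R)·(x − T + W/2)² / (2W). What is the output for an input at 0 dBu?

x − T + W/2 = 0 − 1 + 2 = 1.
GR = (1 − 1/2) × 1² / 8 = 0.5 × 1 / 8 = 0.0625 dB.
Output = 0 − 0.0625 = -0.0625 dBu.

-0.0625 dBu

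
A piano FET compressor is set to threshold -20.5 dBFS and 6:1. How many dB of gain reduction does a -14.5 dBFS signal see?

Overshoot = -14.5 − (-20.5) = 6 dB.
After 6:1 compression the overshoot becomes 6/6 = 1 dB.
Gain reduction = 6 − 1 = 5 dB.

5 dB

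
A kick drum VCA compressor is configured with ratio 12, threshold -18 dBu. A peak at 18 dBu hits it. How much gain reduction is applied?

33 dB

Overshoot = 18 − (-18) = 36 dB.
A 12:1 ratio leaves 3 dB of that excess.
Gain reduction = 36 − 3 = 33 dB.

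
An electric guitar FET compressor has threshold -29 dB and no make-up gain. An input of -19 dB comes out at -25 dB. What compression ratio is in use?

2.5:1

Input overshoot = -19 − (-29) = 10 dB; output overshoot = -25 − (-29) = 4 dB.
Ratio = 10 / 4 = 2.5.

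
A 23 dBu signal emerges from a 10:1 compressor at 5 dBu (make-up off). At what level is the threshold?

Let T be the threshold. Output overshoot = (input overshoot)/R, so 5 − T = (23 − T)/10.
10·(5 − T) = 23 − T → 9·T = 50 − 23 = 27.
T = 27/9 = 3 dBu.

3 dBu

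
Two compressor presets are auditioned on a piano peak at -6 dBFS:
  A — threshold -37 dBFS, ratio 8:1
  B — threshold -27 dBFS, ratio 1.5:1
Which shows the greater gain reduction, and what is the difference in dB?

A, by 20.125 dB

A: GR = 31 − 31/8 = 27.125 dB.
B: GR = 21 − 21/1.5 = 7 dB.
A applies 20.125 dB more gain reduction.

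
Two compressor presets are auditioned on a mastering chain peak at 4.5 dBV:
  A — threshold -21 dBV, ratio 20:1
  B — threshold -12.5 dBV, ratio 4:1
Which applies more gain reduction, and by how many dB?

A: 25.5 dB over, compressed to 1.275 dB over, so 24.225 dB of GR.
B: 17 dB over, compressed to 4.25 dB over, so 12.75 dB of GR.
Difference: 11.475 dB in favour of A.

A, by 11.475 dB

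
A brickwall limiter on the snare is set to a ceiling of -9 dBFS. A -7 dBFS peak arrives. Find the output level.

The limiter clamps the peak to its -9 dBFS ceiling.

-9 dBFS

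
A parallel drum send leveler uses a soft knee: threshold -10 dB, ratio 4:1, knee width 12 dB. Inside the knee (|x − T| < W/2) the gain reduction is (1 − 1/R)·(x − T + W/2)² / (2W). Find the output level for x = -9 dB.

x − T + W/2 = -9 − (-10) + 6 = 7.
GR = (1 − 1/4) × 7² / 24 = 0.75 × 49 / 24 = 1.53125 dB.
Output = -9 − 1.53125 = -10.53125 dB.

-10.53125 dB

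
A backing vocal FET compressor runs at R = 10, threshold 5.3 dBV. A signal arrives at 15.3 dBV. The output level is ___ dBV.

15.3 dBV sits 10 dB over threshold.
The 10 dB excess becomes 1 dB after 10:1 reduction.
That puts the output at 6.3 dBV.

6.3 dBV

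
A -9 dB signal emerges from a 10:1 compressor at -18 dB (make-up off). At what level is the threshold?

-19 dB

Let T be the threshold. Output overshoot = (input overshoot)/R, so -18 − T = (-9 − T)/10.
10·(-18 − T) = -9 − T → 9·T = -180 − (-9) = -171.
T = -171/9 = -19 dB.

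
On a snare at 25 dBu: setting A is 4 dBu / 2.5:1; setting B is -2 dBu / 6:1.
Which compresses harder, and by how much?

B, by 9.9 dB

A: GR = 21 − 21/2.5 = 12.6 dB.
B: GR = 27 − 27/6 = 22.5 dB.
Difference: 9.9 dB in favour of B.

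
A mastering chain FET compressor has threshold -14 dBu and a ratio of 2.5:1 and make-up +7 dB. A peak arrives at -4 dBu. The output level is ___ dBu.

Overshoot: -4 − (-14) = 10 dB.
At 2.5:1 the overshoot is divided by 2.5, leaving 4 dB above threshold.
So the level is -14 + 4 = -10 dBu; make-up adds 7 dB, giving -3 dBu.

-3 dBu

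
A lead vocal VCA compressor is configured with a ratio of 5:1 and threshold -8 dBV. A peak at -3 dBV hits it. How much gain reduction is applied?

-3 dBV exceeds the threshold by 5 dB.
A 5:1 ratio leaves 1 dB of that excess.
GR = overshoot in − overshoot out = 5 − 1 = 4 dB.

4 dB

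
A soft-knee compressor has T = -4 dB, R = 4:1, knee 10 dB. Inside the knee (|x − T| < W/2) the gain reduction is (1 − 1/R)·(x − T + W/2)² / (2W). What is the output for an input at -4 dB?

-4.9375 dB

x − T + W/2 = -4 − (-4) + 5 = 5.
GR = (1 − 1/4) × 5² / 20 = 0.75 × 25 / 20 = 0.9375 dB.
Output = -4 − 0.9375 = -4.9375 dB.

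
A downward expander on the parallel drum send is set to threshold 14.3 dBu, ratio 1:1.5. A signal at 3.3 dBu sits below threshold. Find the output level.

Below threshold, a 1:1.5 expander applies gain = (1.5−1)×(T − x) of attenuation.
(1.5−1) × 11 = 5.5 dB, so output = 3.3 − 5.5 = -2.2 dBu.

-2.2 dBu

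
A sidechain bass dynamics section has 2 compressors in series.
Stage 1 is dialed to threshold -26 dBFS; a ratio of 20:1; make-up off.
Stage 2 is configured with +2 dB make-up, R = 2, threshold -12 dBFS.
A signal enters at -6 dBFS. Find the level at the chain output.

-23 dBFS

Stage 1: -6 dBFS is 20 dB over -26 dBFS; at 20:1 that becomes 1 dB over, giving -25 dBFS.
Stage 2: -25 dBFS ≤ -12 dBFS, so stage 2 doesn't engage; make-up brings it to -23 dBFS.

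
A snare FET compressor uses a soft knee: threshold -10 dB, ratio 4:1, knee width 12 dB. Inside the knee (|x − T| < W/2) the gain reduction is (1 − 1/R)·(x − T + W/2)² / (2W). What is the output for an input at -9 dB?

-10.53125 dB

x − T + W/2 = -9 − (-10) + 6 = 7.
GR = (1 − 1/4) × 7² / 24 = 0.75 × 49 / 24 = 1.53125 dB.
Output = -9 − 1.53125 = -10.53125 dB.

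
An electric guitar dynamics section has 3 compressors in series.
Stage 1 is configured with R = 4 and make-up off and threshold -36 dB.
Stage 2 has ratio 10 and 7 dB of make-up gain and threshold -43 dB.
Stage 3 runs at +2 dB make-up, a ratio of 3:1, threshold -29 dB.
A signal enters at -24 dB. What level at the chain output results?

Stage 1: -24 dB is 12 dB over -36 dB; at 4:1 that becomes 3 dB over, giving -33 dB.
Stage 2: overshoot 10 dB → 10/10 = 1 dB → -42 dB; +7 dB make-up → -35 dB.
Stage 3: -35 dB is at or below the -29 dB threshold — no compression; make-up brings it to -33 dB.

-33 dB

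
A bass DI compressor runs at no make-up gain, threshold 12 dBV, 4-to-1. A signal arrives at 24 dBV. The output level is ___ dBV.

15 dBV

24 dBV sits 12 dB over threshold.
The 12 dB excess becomes 3 dB after 4:1 reduction.
That puts the output at 15 dBV.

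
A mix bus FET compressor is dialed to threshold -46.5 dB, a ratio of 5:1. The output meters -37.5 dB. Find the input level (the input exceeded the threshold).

That's 9 dB above the -46.5 dB threshold.
Before 5:1 compression the overshoot was 9 × 5 = 45 dB, so input = -46.5 + 45 = -1.5 dB.

-1.5 dB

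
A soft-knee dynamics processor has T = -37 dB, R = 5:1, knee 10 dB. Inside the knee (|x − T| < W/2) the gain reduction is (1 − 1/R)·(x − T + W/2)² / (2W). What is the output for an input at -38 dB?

-38.64 dB

x − T + W/2 = -38 − (-37) + 5 = 4.
GR = (1 − 1/5) × 4² / 20 = 0.8 × 16 / 20 = 0.64 dB.
Output = -38 − 0.64 = -38.64 dB.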